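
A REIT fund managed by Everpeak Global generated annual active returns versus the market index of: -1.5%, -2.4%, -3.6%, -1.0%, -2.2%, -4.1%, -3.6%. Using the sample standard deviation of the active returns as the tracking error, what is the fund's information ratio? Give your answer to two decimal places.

-2.25

Mean return μ = -18.40 / 7 = -2.6286%
Σ(r − μ)² = 8.2143; sample σ = √(8.2143/6) = 1.1701%
IR = μ / tracking error = -2.6286 / 1.1701 = -2.2465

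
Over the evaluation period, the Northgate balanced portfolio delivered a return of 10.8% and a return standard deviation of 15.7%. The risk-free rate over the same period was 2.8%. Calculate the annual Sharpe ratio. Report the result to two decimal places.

Sharpe = (Rp − Rf) / σp = (10.8% − 2.8%) / 15.7% = 8.00% / 15.7% = 0.5096

0.51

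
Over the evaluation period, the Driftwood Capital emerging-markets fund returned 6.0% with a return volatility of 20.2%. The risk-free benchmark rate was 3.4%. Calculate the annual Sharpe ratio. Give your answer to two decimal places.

0.13

Sharpe = (Rp − Rf) / σp = (6.0% − 3.4%) / 20.2% = 2.60% / 20.2% = 0.1287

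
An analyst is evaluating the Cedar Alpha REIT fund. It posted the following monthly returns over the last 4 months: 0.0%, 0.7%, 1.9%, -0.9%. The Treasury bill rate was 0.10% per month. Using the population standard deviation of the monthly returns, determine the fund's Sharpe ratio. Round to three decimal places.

r̄ = (0 + 0.7 + 1.9 − 0.9) / 4 = 0.4250%
Σ(r − r̄)² = (0 − 0.4250)² + (0.7 − 0.4250)² + (1.9 − 0.4250)² + … = 4.1875
population σ = √(4.1875 / 4) = √1.0469 = 1.0232%
Sharpe = (r̄ − rf) / σ = (0.4250 − 0.1) / 1.0232 = 0.3250 / 1.0232 = 0.3176

0.318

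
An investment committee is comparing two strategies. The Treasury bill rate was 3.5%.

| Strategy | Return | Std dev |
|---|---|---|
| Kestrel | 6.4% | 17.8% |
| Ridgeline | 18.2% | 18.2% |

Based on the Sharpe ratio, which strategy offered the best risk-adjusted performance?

Ridgeline

Kestrel: Sharpe ratio = (6.4% − 3.5%) / 17.8% = 0.163
Ridgeline: Sharpe ratio = (18.2% − 3.5%) / 18.2% = 0.808
Highest: Ridgeline (0.808).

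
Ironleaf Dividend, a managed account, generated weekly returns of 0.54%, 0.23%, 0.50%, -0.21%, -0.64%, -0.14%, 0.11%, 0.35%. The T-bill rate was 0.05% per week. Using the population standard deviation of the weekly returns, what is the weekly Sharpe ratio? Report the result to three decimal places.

r̄ = (0.54 + 0.23 + 0.5 − 0.21 − 0.64 − 0.14 + 0.11 + 0.35) / 8 = 0.740 / 8 = 0.0925%
Population std dev = √[1.1340 / 8] = 0.3765%
Sharpe = (r̄ − rf) / σ = (0.0925 − 0.05) / 0.3765 = 0.0425 / 0.3765 = 0.1129

0.113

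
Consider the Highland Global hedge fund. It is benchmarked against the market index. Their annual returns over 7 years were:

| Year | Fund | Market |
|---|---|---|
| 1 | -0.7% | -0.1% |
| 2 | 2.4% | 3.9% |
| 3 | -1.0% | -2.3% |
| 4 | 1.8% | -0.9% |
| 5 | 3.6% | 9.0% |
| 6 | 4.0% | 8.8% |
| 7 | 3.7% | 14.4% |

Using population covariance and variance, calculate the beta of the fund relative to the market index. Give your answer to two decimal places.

0.28

r̄p = 1.9714%,  r̄m = 4.6857%
Cov = Σ(rp − r̄p)(rm − r̄m) / 7 = 9.4753
Var(rm) = Σ(rm − r̄m)² / 7 = 33.3469
β = Cov / Var = 9.4753 / 33.3469 = 0.2841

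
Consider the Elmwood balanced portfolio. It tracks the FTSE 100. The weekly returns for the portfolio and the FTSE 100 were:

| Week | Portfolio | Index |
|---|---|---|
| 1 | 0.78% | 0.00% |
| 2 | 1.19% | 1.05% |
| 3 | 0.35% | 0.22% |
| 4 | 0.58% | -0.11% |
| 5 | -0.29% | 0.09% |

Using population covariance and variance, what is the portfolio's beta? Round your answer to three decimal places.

0.680

r̄p = 0.5220%,  r̄m = 0.2500%
Cov = Σ(rp − r̄p)(rm − r̄m) / 5 = 0.1168
Var(rm) = Σ(rm − r̄m)² / 5 = 0.1717
β = Cov / Var = 0.1168 / 0.1717 = 0.6803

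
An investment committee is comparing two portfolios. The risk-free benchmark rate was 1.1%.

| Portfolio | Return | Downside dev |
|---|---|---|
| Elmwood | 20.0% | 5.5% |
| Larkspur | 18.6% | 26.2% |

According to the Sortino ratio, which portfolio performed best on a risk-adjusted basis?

Elmwood: Sortino ratio = (20.0% − 1.1%) / 5.5% = 3.436
Larkspur: Sortino ratio = (18.6% − 1.1%) / 26.2% = 0.668
Highest: Elmwood (3.436).

Elmwood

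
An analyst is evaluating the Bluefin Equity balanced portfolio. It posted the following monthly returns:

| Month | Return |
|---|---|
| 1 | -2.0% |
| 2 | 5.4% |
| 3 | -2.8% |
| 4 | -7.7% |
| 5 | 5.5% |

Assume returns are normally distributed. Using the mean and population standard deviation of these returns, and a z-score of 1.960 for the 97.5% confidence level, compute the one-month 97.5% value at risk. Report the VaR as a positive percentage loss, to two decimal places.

10.32

r̄ = (-2 + 5.4 − 2.8 − 7.7 + 5.5) / 5 = -1.60 / 5 = -0.3200%
Population std dev = √[130.0280 / 5] = 5.0996%
VaR = −(r̄ − z·σ) = −(-0.3200 − 1.960 × 5.0996) = −(-10.3152) = 10.3152%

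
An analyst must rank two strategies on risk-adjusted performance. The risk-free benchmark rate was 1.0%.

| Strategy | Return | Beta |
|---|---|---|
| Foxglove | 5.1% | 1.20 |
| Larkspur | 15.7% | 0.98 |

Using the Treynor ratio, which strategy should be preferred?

Foxglove: Treynor = (5.1% − 1.0%) / 1.20 = 3.417
Larkspur: Treynor = (15.7% − 1.0%) / 0.98 = 15.000
Highest: Larkspur (15.000).

Larkspur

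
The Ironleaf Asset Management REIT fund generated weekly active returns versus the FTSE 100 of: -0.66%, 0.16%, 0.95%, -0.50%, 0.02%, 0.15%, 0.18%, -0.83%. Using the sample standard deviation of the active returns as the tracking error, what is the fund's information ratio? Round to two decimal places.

-0.12

μ = (-0.66 + 0.16 + 0.95 − 0.5 + 0.02 + 0.15 + 0.18 − 0.83) / 8 = -0.530 / 8 = -0.0663%
Sample σ = √[Σ(r − μ)² / 7] = √[2.3228 / 7] = √0.3318 = 0.5760%
IR = μ / tracking error = -0.0663 / 0.5760 = -0.1151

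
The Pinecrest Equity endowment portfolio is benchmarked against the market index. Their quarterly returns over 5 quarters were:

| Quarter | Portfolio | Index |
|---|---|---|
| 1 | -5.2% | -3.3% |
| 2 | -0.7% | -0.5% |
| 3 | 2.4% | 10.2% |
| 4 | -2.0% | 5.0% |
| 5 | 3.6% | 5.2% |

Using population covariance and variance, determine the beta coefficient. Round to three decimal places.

r̄p = -0.3800%,  r̄m = 3.3200%
Cov = Σ(rp − r̄p)(rm − r̄m) / 5 = 11.4036
Var(rm) = Σ(rm − r̄m)² / 5 = 22.4216
β = Cov / Var = 11.4036 / 22.4216 = 0.5086

0.509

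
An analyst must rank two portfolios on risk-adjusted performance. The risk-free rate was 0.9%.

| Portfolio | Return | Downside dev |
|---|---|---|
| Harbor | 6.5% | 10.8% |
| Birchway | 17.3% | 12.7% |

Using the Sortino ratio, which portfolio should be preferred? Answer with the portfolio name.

Harbor: Sortino ratio = (6.5% − 0.9%) / 10.8% = 0.519
Birchway: Sortino ratio = (17.3% − 0.9%) / 12.7% = 1.291
Highest: Birchway (1.291).

Birchway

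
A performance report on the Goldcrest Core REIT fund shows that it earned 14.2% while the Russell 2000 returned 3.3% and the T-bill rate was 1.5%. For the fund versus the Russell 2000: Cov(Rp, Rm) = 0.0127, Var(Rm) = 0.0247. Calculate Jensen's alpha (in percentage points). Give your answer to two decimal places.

β = Cov / Var = 0.0127 / 0.0247 = 0.5142
E[R] = Rf + β(Rm − Rf) = 1.5% + 0.5142 × (3.3% − 1.5%) = 2.4256%
α = Rp − E[R] = 14.2% − 2.4256% = 11.7744

11.77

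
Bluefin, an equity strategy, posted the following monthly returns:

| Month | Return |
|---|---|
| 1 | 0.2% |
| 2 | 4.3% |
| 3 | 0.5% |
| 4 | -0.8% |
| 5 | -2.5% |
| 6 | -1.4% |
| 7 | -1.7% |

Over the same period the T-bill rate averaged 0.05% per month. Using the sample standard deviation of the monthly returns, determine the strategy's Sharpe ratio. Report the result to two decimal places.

r̄ = (0.2 + 4.3 + 0.5 − 0.8 − 2.5 − 1.4 − 1.7) / 7 = -0.2000%
Sample std dev = √[30.2400 / 6] = 2.2450%
Sharpe = (r̄ − rf) / σ = (-0.2000 − 0.05) / 2.2450 = -0.2500 / 2.2450 = -0.1114

-0.11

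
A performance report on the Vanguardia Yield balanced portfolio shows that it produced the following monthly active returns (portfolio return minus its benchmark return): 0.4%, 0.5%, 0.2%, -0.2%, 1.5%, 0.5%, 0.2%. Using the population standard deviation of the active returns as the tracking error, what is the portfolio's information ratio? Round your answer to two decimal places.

μ = (0.4 + 0.5 + 0.2 − 0.2 + 1.5 + 0.5 + 0.2) / 7 = 0.4429%
Σ(r − μ)² = 1.6571; population σ = √(1.6571/7) = 0.4865%
IR = μ / tracking error = 0.4429 / 0.4865 = 0.9104

0.91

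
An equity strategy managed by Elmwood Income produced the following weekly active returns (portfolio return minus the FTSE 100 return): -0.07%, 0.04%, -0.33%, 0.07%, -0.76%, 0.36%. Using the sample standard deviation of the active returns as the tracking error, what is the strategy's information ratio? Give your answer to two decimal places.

Mean return r̄ = -0.690 / 6 = -0.1150%
Sample σ = √[Σ(r − r̄)² / 5] = √[0.7482 / 5] = √0.1496 = 0.3868%
IR = r̄ / tracking error = -0.1150 / 0.3868 = -0.2973

-0.30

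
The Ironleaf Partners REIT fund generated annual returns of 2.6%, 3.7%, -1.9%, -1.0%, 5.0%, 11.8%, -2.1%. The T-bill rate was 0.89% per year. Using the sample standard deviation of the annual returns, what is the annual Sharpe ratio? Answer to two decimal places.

Mean return r̄ = 18.10 / 7 = 2.5857%
Sample std dev = √[146.9086 / 6] = 4.9482%
Sharpe = (r̄ − rf) / σ = (2.5857 − 0.89) / 4.9482 = 1.6957 / 4.9482 = 0.3427

0.34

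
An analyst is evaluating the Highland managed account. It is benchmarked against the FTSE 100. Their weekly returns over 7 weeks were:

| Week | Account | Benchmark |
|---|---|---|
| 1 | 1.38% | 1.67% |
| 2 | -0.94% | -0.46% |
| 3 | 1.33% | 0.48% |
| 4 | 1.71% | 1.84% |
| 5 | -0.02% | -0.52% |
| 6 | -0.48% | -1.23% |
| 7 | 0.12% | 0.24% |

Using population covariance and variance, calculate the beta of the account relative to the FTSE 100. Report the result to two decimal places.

r̄p = 0.4429%,  r̄m = 0.2886%
Cov = Σ(rp − r̄p)(rm − r̄m) / 7 = 0.8938
Var(rm) = Σ(rm − r̄m)² / 7 = 1.1249
β = Cov / Var = 0.8938 / 1.1249 = 0.7946

0.79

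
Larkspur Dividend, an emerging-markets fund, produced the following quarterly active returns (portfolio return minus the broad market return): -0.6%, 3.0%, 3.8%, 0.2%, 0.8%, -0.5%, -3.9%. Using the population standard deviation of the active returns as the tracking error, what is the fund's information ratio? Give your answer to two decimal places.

0.17

Mean return μ = 2.80 / 7 = 0.4000%
Σ(r − μ)² = (-0.6 − 0.4000)² + (3 − 0.4000)² + (3.8 − 0.4000)² + … = 38.8200
population σ = √(38.8200 / 7) = √5.5457 = 2.3549%
IR = μ / tracking error = 0.4000 / 2.3549 = 0.1699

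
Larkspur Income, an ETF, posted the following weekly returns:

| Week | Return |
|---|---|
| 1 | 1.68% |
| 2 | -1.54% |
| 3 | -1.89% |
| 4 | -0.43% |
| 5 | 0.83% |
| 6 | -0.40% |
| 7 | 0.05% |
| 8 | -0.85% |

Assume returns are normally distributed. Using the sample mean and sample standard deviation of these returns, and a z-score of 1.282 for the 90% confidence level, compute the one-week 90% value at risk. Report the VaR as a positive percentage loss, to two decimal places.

1.83

Mean return r̄ = -2.550 / 8 = -0.3188%
Sample σ = √[Σ(r − r̄)² / 7] = √[9.7121 / 7] = √1.3874 = 1.1779%
VaR = −(r̄ − z·σ) = −(-0.3188 − 1.282 × 1.1779) = −(-1.8289) = 1.8289%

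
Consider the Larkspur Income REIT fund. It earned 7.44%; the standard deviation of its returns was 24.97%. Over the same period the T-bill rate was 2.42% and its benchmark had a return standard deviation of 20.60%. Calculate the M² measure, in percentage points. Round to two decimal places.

6.56

Sharpe = (Rp − Rf) / σp = (7.44% − 2.42%) / 24.97% = 0.2010
M² = Rf + Sharpe × σm = 2.42% + 0.2010 × 20.60% = 6.5606%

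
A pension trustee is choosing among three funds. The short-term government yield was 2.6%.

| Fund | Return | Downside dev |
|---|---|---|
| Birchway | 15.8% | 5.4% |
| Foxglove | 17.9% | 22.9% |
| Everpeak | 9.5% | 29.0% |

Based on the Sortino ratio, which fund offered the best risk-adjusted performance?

Birchway

Birchway: Sortino ratio = (15.8% − 2.6%) / 5.4% = 2.444
Foxglove: Sortino ratio = (17.9% − 2.6%) / 22.9% = 0.668
Everpeak: Sortino ratio = (9.5% − 2.6%) / 29.0% = 0.238
Highest: Birchway (2.444).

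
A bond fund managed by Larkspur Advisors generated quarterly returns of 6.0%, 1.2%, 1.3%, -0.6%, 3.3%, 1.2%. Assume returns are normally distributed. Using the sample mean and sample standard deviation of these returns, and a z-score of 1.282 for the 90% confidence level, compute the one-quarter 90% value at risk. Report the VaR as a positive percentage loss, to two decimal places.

0.87

r̄ = (6 + 1.2 + 1.3 − 0.6 + 3.3 + 1.2) / 6 = 12.40 / 6 = 2.0667%
Sample σ = √[Σ(r − r̄)² / 5] = √[26.1933 / 5] = √5.2387 = 2.2888%
VaR = −(r̄ − z·σ) = −(2.0667 − 1.282 × 2.2888) = −(-0.8675) = 0.8675%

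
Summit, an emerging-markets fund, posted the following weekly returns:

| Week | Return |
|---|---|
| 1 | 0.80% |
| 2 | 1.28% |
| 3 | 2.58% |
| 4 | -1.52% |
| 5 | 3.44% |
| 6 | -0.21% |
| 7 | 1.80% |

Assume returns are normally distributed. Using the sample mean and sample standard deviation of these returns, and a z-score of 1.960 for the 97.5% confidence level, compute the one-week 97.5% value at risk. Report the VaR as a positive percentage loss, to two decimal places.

Mean return r̄ = 8.170 / 7 = 1.1671%
Sample std dev = √[16.8273 / 6] = 1.6747%
VaR = −(r̄ − z·σ) = −(1.1671 − 1.960 × 1.6747) = −(-2.1153) = 2.1153%

2.12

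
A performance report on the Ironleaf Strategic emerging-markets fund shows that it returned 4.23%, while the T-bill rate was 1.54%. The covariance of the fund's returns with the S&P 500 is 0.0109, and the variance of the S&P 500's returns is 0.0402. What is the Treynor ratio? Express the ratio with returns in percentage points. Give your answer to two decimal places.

β = Cov / Var = 0.0109 / 0.0402 = 0.2711
Treynor = (Rp − Rf) / β = (4.23% − 1.54%) / 0.2711 = 2.69 / 0.2711 = 9.9225

9.92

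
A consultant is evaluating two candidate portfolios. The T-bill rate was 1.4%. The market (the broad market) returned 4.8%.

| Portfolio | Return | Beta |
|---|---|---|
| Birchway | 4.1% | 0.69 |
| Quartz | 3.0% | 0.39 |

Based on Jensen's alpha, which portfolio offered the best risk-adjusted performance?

Birchway

Birchway: α = 4.1% − [1.4% + 0.69 × (4.8% − 1.4%)] = 0.354
Quartz: α = 3.0% − [1.4% + 0.39 × (4.8% − 1.4%)] = 0.274
Highest: Birchway (0.354).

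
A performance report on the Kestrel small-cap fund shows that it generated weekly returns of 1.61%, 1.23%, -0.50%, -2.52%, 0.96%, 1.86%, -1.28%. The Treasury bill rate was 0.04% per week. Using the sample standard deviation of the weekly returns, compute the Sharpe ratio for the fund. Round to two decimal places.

r̄ = (1.61 + 1.23 − 0.5 − 2.52 + 0.96 + 1.86 − 1.28) / 7 = 0.1943%
Σ(r − r̄)² = (1.61 − 0.1943)² + (1.23 − 0.1943)² + … = 16.4608
σ = √[16.4608 / 6] = 1.6563%
Sharpe = (r̄ − rf) / σ = (0.1943 − 0.04) / 1.6563 = 0.1543 / 1.6563 = 0.0932

0.09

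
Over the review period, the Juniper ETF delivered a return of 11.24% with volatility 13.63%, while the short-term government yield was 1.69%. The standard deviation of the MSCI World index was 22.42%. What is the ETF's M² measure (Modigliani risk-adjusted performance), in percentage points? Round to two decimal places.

17.40

Sharpe = (Rp − Rf) / σp = (11.24% − 1.69%) / 13.63% = 0.7007
M² = Rf + Sharpe × σm = 1.69% + 0.7007 × 22.42% = 17.3997%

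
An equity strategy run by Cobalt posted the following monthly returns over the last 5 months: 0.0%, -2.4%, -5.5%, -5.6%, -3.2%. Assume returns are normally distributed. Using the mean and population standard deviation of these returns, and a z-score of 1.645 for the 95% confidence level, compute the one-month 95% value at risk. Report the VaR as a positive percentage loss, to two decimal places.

6.78

Mean return μ = -16.70 / 5 = -3.3400%
Σ(r − μ)² = 21.8320; population σ = √(21.8320/5) = 2.0896%
VaR = −(μ − z·σ) = −(-3.3400 − 1.645 × 2.0896) = −(-6.7774) = 6.7774%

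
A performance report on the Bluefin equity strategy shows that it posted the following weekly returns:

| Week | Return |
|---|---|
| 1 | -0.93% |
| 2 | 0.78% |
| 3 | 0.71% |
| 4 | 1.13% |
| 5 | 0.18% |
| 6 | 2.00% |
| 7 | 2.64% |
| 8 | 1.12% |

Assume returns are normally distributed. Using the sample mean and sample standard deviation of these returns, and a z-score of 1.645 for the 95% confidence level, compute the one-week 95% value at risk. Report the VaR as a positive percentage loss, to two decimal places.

r̄ = (-0.93 + 0.78 + 0.71 + 1.13 + 0.18 + 2 + 2.64 + 1.12) / 8 = 0.9538%
Σ(r − r̄)² = (-0.93 − 0.9538)² + (0.78 − 0.9538)² + (0.71 − 0.9538)² + … = 8.2336
sample σ = √(8.2336 / 7) = √1.1762 = 1.0845%
VaR = −(r̄ − z·σ) = −(0.9538 − 1.645 × 1.0845) = −(-0.8302) = 0.8302%

0.83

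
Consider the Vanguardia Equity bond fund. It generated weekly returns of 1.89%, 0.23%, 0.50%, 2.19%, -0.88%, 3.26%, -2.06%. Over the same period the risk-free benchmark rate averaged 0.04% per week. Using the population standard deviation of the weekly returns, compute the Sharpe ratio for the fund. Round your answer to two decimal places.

0.40

μ = (1.89 + 0.23 + 0.5 + 2.19 − 0.88 + 3.26 − 2.06) / 7 = 0.7329%
Population σ = √[Σ(r − μ)² / 7] = √[20.5571 / 7] = √2.9367 = 1.7137%
Sharpe = (μ − rf) / σ = (0.7329 − 0.04) / 1.7137 = 0.6929 / 1.7137 = 0.4043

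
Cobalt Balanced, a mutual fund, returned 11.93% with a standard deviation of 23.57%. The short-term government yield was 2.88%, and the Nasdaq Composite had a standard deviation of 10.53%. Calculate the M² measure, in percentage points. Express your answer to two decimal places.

6.92

Sharpe = (Rp − Rf) / σp = (11.93% − 2.88%) / 23.57% = 0.3840
M² = Rf + Sharpe × σm = 2.88% + 0.3840 × 10.53% = 6.9235%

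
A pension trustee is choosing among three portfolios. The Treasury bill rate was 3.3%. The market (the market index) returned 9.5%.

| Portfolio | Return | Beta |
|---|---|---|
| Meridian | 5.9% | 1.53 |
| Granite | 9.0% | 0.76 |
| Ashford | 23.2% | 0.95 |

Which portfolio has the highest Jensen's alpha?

Meridian: α = 5.9% − [3.3% + 1.53 × (9.5% − 3.3%)] = -6.886
Granite: α = 9.0% − [3.3% + 0.76 × (9.5% − 3.3%)] = 0.988
Ashford: α = 23.2% − [3.3% + 0.95 × (9.5% − 3.3%)] = 14.010
Highest: Ashford (14.010).

Ashford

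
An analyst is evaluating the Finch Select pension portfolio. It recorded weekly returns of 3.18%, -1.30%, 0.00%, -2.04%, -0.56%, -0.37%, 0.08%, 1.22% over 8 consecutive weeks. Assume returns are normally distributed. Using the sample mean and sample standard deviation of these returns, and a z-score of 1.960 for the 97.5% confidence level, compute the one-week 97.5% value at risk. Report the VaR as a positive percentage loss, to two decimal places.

3.11

Mean return r̄ = 0.210 / 8 = 0.0263%
Σ(r − r̄)² = 17.9038; sample σ = √(17.9038/7) = 1.5993%
VaR = −(r̄ − z·σ) = −(0.0263 − 1.960 × 1.5993) = −(-3.1083) = 3.1083%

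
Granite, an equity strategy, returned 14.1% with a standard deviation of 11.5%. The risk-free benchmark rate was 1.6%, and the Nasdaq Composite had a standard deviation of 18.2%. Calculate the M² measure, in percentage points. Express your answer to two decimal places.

21.38

Sharpe = (Rp − Rf) / σp = (14.1% − 1.6%) / 11.5% = 1.0870
M² = Rf + Sharpe × σm = 1.6% + 1.0870 × 18.2% = 21.3834%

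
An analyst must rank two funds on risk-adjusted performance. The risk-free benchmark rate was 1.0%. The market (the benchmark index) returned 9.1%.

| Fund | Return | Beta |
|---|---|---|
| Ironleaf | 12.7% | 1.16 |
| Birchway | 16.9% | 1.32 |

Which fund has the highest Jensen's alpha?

Birchway

Ironleaf: α = 12.7% − [1.0% + 1.16 × (9.1% − 1.0%)] = 2.304
Birchway: α = 16.9% − [1.0% + 1.32 × (9.1% − 1.0%)] = 5.208
Highest: Birchway (5.208).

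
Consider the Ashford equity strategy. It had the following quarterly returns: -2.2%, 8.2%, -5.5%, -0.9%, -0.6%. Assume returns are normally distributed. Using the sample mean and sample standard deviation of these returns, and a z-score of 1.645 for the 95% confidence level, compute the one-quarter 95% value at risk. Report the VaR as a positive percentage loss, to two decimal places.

8.56

μ = (-2.2 + 8.2 − 5.5 − 0.9 − 0.6) / 5 = -0.2000%
Sample σ = √[Σ(r − μ)² / 4] = √[103.3000 / 4] = √25.8250 = 5.0818%
VaR = −(μ − z·σ) = −(-0.2000 − 1.645 × 5.0818) = −(-8.5596) = 8.5596%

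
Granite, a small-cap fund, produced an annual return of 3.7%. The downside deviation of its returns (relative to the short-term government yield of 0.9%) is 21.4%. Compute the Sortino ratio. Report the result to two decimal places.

0.13

Sortino = (Rp − Rf) / σd = (3.7% − 0.9%) / 21.4% = 2.80% / 21.4% = 0.1308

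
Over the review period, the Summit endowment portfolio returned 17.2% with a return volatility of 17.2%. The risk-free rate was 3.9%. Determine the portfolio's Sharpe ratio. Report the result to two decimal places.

Sharpe = (Rp − Rf) / σp = (17.2% − 3.9%) / 17.2% = 13.30% / 17.2% = 0.7733

0.77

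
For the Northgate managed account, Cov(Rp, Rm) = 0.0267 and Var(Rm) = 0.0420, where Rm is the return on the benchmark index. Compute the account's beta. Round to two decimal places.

β = Cov(Rp, Rm) / Var(Rm) = 0.0267 / 0.0420 = 0.6357

0.64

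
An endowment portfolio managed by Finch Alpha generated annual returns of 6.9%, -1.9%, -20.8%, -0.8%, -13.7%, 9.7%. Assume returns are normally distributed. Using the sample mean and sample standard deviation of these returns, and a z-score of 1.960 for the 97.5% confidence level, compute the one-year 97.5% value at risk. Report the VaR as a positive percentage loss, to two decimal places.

26.55

r̄ = (6.9 − 1.9 − 20.8 − 0.8 − 13.7 + 9.7) / 6 = -20.60 / 6 = -3.4333%
Σ(r − r̄)² = 695.5533; sample σ = √(695.5533/5) = 11.7945%
VaR = −(r̄ − z·σ) = −(-3.4333 − 1.960 × 11.7945) = −(-26.5505) = 26.5505%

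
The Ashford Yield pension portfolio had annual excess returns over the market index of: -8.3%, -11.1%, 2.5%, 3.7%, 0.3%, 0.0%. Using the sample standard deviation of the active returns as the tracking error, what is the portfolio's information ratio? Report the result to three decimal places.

Mean return μ = -12.90 / 6 = -2.1500%
Sample std dev = √[184.3950 / 5] = 6.0728%
IR = μ / tracking error = -2.1500 / 6.0728 = -0.3540

-0.354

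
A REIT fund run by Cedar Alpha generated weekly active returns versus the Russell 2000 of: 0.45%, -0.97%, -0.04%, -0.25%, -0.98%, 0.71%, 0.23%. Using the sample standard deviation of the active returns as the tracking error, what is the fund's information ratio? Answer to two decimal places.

r̄ = (0.45 − 0.97 − 0.04 − 0.25 − 0.98 + 0.71 + 0.23) / 7 = -0.850 / 7 = -0.1214%
Sample std dev = √[2.6217 / 6] = 0.6610%
IR = r̄ / tracking error = -0.1214 / 0.6610 = -0.1837

-0.18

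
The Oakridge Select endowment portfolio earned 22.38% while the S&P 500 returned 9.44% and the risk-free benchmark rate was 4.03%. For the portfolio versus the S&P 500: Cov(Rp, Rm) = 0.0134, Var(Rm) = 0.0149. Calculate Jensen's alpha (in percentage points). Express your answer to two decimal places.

β = Cov / Var = 0.0134 / 0.0149 = 0.8993
E[R] = Rf + β(Rm − Rf) = 4.03% + 0.8993 × (9.44% − 4.03%) = 8.8952%
α = Rp − E[R] = 22.38% − 8.8952% = 13.4848

13.48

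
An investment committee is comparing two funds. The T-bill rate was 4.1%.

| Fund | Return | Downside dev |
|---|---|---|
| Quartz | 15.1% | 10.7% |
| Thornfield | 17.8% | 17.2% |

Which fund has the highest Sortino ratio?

Quartz

Quartz: Sortino ratio = (15.1% − 4.1%) / 10.7% = 1.028
Thornfield: Sortino ratio = (17.8% − 4.1%) / 17.2% = 0.797
Highest: Quartz (1.028).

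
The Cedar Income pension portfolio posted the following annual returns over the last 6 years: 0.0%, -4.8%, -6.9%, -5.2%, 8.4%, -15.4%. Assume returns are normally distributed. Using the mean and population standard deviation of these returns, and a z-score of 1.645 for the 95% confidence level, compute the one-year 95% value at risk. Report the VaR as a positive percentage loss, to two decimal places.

r̄ = (0 − 4.8 − 6.9 − 5.2 + 8.4 − 15.4) / 6 = -3.9833%
Σ(r − r̄)² = (0 − (-3.9833))² + (-4.8 − (-3.9833))² + (-6.9 − (-3.9833))² + … = 310.2083
population σ = √(310.2083 / 6) = √51.7014 = 7.1904%
VaR = −(r̄ − z·σ) = −(-3.9833 − 1.645 × 7.1904) = −(-15.8115) = 15.8115%

15.81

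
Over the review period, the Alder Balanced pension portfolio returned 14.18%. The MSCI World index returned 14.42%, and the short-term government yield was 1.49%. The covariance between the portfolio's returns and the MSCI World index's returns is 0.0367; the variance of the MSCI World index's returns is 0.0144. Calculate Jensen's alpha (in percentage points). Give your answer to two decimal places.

-20.26

β = Cov / Var = 0.0367 / 0.0144 = 2.5486
E[R] = Rf + β(Rm − Rf) = 1.49% + 2.5486 × (14.42% − 1.49%) = 34.4434%
α = Rp − E[R] = 14.18% − 34.4434% = -20.2634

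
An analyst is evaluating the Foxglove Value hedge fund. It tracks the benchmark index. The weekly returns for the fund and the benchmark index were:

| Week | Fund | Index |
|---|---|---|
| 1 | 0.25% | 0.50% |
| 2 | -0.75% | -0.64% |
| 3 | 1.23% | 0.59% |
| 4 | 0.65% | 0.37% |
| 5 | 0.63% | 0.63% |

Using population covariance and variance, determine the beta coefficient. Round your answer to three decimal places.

1.236

r̄p = 0.4020%,  r̄m = 0.2900%
Cov = Σ(rp − r̄p)(rm − r̄m) / 5 = 0.2770
Var(rm) = Σ(rm − r̄m)² / 5 = 0.2242
β = Cov / Var = 0.2770 / 0.2242 = 1.2355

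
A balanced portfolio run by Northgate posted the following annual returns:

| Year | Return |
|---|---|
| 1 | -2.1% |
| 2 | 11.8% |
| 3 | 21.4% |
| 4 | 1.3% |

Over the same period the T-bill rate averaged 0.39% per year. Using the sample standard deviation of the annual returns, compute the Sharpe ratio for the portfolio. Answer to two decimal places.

0.72

r̄ = (-2.1 + 11.8 + 21.4 + 1.3) / 4 = 32.40 / 4 = 8.1000%
Σ(r − r̄)² = (-2.1 − 8.1000)² + (11.8 − 8.1000)² + … = 340.8600
σ = √[340.8600 / 3] = 10.6593%
Sharpe = (r̄ − rf) / σ = (8.1000 − 0.39) / 10.6593 = 7.7100 / 10.6593 = 0.7233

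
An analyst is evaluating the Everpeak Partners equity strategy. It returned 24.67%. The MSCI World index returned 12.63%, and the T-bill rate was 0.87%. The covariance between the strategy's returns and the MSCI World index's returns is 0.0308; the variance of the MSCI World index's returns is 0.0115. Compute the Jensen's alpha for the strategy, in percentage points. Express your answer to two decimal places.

-7.70

β = Cov / Var = 0.0308 / 0.0115 = 2.6783
E[R] = Rf + β(Rm − Rf) = 0.87% + 2.6783 × (12.63% − 0.87%) = 32.3668%
α = Rp − E[R] = 24.67% − 32.3668% = -7.6968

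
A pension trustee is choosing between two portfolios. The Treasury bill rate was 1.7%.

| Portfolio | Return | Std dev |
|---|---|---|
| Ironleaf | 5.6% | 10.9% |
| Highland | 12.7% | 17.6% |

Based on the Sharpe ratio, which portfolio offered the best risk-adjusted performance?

Ironleaf: Sharpe ratio = (5.6% − 1.7%) / 10.9% = 0.358
Highland: Sharpe ratio = (12.7% − 1.7%) / 17.6% = 0.625
Highest: Highland (0.625).

Highland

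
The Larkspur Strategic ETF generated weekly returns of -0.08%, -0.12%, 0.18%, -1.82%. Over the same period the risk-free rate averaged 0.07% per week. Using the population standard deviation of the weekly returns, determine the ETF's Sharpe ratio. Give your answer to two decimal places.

Mean return r̄ = -1.840 / 4 = -0.4600%
Σ(r − r̄)² = (-0.08 − (-0.4600))² + (-0.12 − (-0.4600))² + (0.18 − (-0.4600))² + … = 2.5192
σ = √[2.5192 / 4] = 0.7936%
Sharpe = (r̄ − rf) / σ = (-0.4600 − 0.07) / 0.7936 = -0.5300 / 0.7936 = -0.6678

-0.67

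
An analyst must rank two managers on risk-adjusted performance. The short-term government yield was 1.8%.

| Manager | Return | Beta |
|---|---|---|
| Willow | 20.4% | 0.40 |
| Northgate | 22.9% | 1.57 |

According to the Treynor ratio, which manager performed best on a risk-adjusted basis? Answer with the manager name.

Willow

Willow: Treynor = (20.4% − 1.8%) / 0.40 = 46.500
Northgate: Treynor = (22.9% − 1.8%) / 1.57 = 13.439
Highest: Willow (46.500).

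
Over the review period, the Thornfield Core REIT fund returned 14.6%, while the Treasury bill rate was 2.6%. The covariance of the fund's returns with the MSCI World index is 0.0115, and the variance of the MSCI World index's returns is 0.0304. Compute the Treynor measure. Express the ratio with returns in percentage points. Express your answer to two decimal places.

31.72

β = Cov / Var = 0.0115 / 0.0304 = 0.3783
Treynor = (Rp − Rf) / β = (14.6% − 2.6%) / 0.3783 = 12.00 / 0.3783 = 31.7209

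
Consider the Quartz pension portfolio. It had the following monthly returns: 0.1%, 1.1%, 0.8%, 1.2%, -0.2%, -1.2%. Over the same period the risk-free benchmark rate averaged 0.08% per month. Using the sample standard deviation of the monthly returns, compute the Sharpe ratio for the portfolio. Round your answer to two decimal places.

0.24

r̄ = (0.1 + 1.1 + 0.8 + 1.2 − 0.2 − 1.2) / 6 = 0.3000%
Σ(r − r̄)² = 4.2400; sample σ = √(4.2400/5) = 0.9209%
Sharpe = (r̄ − rf) / σ = (0.3000 − 0.08) / 0.9209 = 0.2200 / 0.9209 = 0.2389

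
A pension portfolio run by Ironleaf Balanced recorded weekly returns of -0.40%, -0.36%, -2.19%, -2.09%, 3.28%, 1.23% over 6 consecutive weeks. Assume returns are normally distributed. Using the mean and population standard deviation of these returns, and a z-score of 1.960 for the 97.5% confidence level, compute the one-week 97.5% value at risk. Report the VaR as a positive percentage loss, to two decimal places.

r̄ = (-0.4 − 0.36 − 2.19 − 2.09 + 3.28 + 1.23) / 6 = -0.530 / 6 = -0.0883%
Σ(r − r̄)² = (-0.4 − (-0.0883))² + (-0.36 − (-0.0883))² + … = 21.6783
population σ = √(21.6783 / 6) = √3.6131 = 1.9008%
VaR = −(r̄ − z·σ) = −(-0.0883 − 1.960 × 1.9008) = −(-3.8139) = 3.8139%

3.81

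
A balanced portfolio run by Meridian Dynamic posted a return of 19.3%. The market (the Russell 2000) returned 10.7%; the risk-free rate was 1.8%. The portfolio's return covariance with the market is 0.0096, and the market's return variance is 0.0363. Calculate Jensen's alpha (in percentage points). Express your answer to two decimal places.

15.15

β = Cov / Var = 0.0096 / 0.0363 = 0.2645
E[R] = Rf + β(Rm − Rf) = 1.8% + 0.2645 × (10.7% − 1.8%) = 4.1541%
α = Rp − E[R] = 19.3% − 4.1541% = 15.1459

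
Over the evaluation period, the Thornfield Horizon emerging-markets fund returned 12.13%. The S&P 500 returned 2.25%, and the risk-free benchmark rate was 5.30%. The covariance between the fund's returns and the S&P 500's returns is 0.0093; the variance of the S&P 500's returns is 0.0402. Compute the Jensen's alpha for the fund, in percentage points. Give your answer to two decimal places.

7.54

β = Cov / Var = 0.0093 / 0.0402 = 0.2313
E[R] = Rf + β(Rm − Rf) = 5.30% + 0.2313 × (2.25% − 5.30%) = 4.5945%
α = Rp − E[R] = 12.13% − 4.5945% = 7.5355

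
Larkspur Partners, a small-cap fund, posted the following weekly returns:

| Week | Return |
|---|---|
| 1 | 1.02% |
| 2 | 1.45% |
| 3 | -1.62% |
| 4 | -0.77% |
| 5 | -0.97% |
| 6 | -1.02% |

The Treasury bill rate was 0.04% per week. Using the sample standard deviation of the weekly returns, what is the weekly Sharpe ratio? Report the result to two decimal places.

-0.29

r̄ = (1.02 + 1.45 − 1.62 − 0.77 − 0.97 − 1.02) / 6 = -0.3183%
Sample std dev = √[7.7335 / 5] = 1.2437%
Sharpe = (r̄ − rf) / σ = (-0.3183 − 0.04) / 1.2437 = -0.3583 / 1.2437 = -0.2881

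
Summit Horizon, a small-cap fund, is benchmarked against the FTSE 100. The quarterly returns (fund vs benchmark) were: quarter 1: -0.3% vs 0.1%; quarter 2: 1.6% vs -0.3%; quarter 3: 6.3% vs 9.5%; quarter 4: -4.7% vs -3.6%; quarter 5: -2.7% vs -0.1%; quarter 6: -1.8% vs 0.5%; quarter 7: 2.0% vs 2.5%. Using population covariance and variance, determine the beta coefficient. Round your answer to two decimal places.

0.81

r̄p = 0.0571%,  r̄m = 1.2286%
Cov = Σ(rp − r̄p)(rm − r̄m) / 7 = 11.4484
Var(rm) = Σ(rm − r̄m)² / 7 = 14.1792
β = Cov / Var = 11.4484 / 14.1792 = 0.8074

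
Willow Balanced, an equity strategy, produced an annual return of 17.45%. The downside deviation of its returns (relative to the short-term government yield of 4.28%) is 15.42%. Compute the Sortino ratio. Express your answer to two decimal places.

0.85

Sortino = (Rp − Rf) / σd = (17.45% − 4.28%) / 15.42% = 13.17% / 15.42% = 0.8541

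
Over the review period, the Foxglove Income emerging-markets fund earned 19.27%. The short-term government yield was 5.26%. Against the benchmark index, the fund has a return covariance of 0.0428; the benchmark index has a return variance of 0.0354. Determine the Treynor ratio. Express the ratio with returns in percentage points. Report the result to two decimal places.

β = Cov / Var = 0.0428 / 0.0354 = 1.2090
Treynor = (Rp − Rf) / β = (19.27% − 5.26%) / 1.2090 = 14.01 / 1.2090 = 11.5881

11.59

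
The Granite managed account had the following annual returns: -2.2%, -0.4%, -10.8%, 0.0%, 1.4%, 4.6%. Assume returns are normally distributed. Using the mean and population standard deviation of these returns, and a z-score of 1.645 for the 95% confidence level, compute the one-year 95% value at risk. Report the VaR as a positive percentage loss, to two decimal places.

r̄ = (-2.2 − 0.4 − 10.8 + 0 + 1.4 + 4.6) / 6 = -7.40 / 6 = -1.2333%
Population std dev = √[135.6333 / 6] = 4.7545%
VaR = −(r̄ − z·σ) = −(-1.2333 − 1.645 × 4.7545) = −(-9.0545) = 9.0545%

9.05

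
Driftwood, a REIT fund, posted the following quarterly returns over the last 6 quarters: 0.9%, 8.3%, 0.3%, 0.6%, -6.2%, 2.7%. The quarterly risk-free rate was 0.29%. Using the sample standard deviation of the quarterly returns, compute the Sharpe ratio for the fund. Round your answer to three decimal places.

Mean return r̄ = 6.60 / 6 = 1.1000%
Σ(r − r̄)² = 108.6200; sample σ = √(108.6200/5) = 4.6609%
Sharpe = (r̄ − rf) / σ = (1.1000 − 0.29) / 4.6609 = 0.8100 / 4.6609 = 0.1738

0.174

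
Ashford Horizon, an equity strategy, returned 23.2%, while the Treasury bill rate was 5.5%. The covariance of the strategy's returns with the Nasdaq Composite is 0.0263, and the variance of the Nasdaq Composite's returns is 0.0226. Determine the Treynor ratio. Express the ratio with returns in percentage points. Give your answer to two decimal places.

15.21

β = Cov / Var = 0.0263 / 0.0226 = 1.1637
Treynor = (Rp − Rf) / β = (23.2% − 5.5%) / 1.1637 = 17.70 / 1.1637 = 15.2101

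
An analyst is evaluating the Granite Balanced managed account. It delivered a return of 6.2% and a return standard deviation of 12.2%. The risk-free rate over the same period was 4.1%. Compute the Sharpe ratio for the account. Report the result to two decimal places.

Sharpe = (Rp − Rf) / σp = (6.2% − 4.1%) / 12.2% = 2.10% / 12.2% = 0.1721

0.17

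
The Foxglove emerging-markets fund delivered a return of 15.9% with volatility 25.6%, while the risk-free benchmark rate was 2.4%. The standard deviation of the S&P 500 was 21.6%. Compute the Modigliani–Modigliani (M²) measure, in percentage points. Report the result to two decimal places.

13.79

Sharpe = (Rp − Rf) / σp = (15.9% − 2.4%) / 25.6% = 0.5273
M² = Rf + Sharpe × σm = 2.4% + 0.5273 × 21.6% = 13.7897%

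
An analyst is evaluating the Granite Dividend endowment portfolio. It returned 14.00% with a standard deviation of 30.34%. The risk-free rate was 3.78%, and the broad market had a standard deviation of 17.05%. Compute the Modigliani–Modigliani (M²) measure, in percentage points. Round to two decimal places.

9.52

Sharpe = (Rp − Rf) / σp = (14.00% − 3.78%) / 30.34% = 0.3368
M² = Rf + Sharpe × σm = 3.78% + 0.3368 × 17.05% = 9.5224%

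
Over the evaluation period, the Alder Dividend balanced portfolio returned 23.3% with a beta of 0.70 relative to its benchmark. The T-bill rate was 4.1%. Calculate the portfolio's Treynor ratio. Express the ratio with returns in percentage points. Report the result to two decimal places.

Treynor = (Rp − Rf) / β = (23.3% − 4.1%) / 0.70 = 19.20 / 0.70 = 27.4286

27.43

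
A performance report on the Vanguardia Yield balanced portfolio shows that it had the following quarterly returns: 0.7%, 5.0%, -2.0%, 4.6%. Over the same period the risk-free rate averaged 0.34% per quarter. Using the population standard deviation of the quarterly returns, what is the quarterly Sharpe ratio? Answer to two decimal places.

Mean return μ = 8.30 / 4 = 2.0750%
Σ(r − μ)² = (0.7 − 2.0750)² + (5 − 2.0750)² + (-2 − 2.0750)² + … = 33.4275
σ = √[33.4275 / 4] = 2.8908%
Sharpe = (μ − rf) / σ = (2.0750 − 0.34) / 2.8908 = 1.7350 / 2.8908 = 0.6002

0.60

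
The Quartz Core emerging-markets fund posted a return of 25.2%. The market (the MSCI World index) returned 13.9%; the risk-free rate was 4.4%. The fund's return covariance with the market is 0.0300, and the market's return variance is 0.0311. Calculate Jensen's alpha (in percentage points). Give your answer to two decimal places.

β = Cov / Var = 0.0300 / 0.0311 = 0.9646
E[R] = Rf + β(Rm − Rf) = 4.4% + 0.9646 × (13.9% − 4.4%) = 13.5637%
α = Rp − E[R] = 25.2% − 13.5637% = 11.6363

11.64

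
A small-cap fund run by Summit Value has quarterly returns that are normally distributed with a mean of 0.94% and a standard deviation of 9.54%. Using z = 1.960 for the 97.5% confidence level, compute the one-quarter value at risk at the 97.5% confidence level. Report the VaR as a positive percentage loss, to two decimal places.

17.76

VaR (as % loss) = −(μ − z·σ) = −(0.94% − 1.960 × 9.54%) = −(-17.7584%) = 17.7584%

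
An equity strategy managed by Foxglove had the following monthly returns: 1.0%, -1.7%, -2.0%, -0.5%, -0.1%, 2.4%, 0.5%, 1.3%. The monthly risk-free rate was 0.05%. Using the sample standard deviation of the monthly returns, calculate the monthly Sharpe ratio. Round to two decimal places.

0.04

Mean return μ = 0.90 / 8 = 0.1125%
Sample σ = √[Σ(r − μ)² / 7] = √[15.7488 / 7] = √2.2498 = 1.4999%
Sharpe = (μ − rf) / σ = (0.1125 − 0.05) / 1.4999 = 0.0625 / 1.4999 = 0.0417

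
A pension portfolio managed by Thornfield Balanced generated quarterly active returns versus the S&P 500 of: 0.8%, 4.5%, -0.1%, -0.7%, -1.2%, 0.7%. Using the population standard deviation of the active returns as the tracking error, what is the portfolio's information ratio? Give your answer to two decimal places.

0.36

Mean return μ = 4.00 / 6 = 0.6667%
Σ(r − μ)² = (0.8 − 0.6667)² + (4.5 − 0.6667)² + (-0.1 − 0.6667)² + … = 20.6533
population σ = √(20.6533 / 6) = √3.4422 = 1.8553%
IR = μ / tracking error = 0.6667 / 1.8553 = 0.3593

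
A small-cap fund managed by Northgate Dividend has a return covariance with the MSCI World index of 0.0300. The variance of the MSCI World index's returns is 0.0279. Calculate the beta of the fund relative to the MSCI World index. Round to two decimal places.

β = Cov(Rp, Rm) / Var(Rm) = 0.0300 / 0.0279 = 1.0753

1.08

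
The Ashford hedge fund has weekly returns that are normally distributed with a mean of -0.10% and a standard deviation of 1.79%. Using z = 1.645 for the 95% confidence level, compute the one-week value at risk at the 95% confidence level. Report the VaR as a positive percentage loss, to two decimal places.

VaR (as % loss) = −(μ − z·σ) = −(-0.10% − 1.645 × 1.79%) = −(-3.04455%) = 3.04455%

3.04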